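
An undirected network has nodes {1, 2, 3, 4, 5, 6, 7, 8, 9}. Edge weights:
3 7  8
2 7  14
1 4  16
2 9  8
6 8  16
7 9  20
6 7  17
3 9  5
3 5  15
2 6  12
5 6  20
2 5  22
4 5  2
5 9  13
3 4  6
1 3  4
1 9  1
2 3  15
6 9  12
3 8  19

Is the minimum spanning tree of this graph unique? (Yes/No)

Kruskal: consider edges lightest-first.
1 9 (1): add — endpoints in different components.
4 5 (2): add — endpoints in different components.
1 3 (4): add — endpoints in different components.
3 9 (5): skip — 3 and 9 already connected.
3 4 (6): add — endpoints in different components.
2 9 (8): add — endpoints in different components.
3 7 (8): add — endpoints in different components.
2 6 (12): add — endpoints in different components.
6 9 (12): skip — 6 and 9 already connected.
5 9 (13): skip — 5 and 9 already connected.
2 7 (14): skip — 2 and 7 already connected.
2 3 (15): skip — 2 and 3 already connected.
3 5 (15): skip — 3 and 5 already connected.
1 4 (16): skip — 1 and 4 already connected.
6 8 (16): add — endpoints in different components.
Non-tree edge 6 9 has weight 12, equal to the heaviest edge on its tree cycle — swapping gives another MST of the same weight. Not unique.

No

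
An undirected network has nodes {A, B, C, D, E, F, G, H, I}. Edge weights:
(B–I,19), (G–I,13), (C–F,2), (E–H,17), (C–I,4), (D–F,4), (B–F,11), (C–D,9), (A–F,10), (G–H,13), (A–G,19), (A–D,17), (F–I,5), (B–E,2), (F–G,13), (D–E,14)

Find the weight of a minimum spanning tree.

Prim, starting at C.
Step 1: cheapest edge leaving the tree is C–F (2); add F.
Step 2: cheapest edge leaving the tree is D–F (4); add D.
Step 3: cheapest edge leaving the tree is C–I (4); add I.
Step 4: cheapest edge leaving the tree is A–F (10); add A.
Step 5: cheapest edge leaving the tree is B–F (11); add B.
Step 6: cheapest edge leaving the tree is B–E (2); add E.
Step 7: cheapest edge leaving the tree is F–G (13); add G.
Step 8: cheapest edge leaving the tree is G–H (13); add H.
MST edges: C–F, D–F, C–I, A–F, B–F, B–E, F–G, G–H; total weight 2+4+4+10+11+2+13+13 = 59.

59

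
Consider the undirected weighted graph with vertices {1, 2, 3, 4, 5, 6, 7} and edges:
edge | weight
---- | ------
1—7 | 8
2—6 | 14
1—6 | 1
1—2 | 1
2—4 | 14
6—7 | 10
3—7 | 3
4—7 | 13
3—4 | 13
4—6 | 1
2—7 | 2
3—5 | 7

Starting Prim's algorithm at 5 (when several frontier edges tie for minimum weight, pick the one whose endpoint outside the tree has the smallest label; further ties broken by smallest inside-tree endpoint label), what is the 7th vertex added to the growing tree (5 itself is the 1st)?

4

Grow the tree from 5 using Prim:
Step 1: frontier [3—5 7] → take 3—5 (7); add 3.
Step 2: frontier [3—7 3, 3—4 13] → take 3—7 (3); add 7.
Step 3: frontier [3—4 13, 2—7 2, 1—7 8, 6—7 10, 4—7 13] → take 2—7 (2); add 2.
Step 4: frontier [1—2 1, 2—4 14, 2—6 14, 3—4 13, 1—7 8, 6—7 10, 4—7 13] → take 1—2 (1); add 1.
Step 5: frontier [1—6 1, 2—4 14, 2—6 14, 3—4 13, 6—7 10, 4—7 13] → take 1—6 (1); add 6.
Step 6: frontier [2—4 14, 3—4 13, 4—6 1, 4—7 13] → take 4—6 (1); add 4.
Vertex order: 5, 3, 7, 2, 1, 6, 4. The 7th vertex is 4.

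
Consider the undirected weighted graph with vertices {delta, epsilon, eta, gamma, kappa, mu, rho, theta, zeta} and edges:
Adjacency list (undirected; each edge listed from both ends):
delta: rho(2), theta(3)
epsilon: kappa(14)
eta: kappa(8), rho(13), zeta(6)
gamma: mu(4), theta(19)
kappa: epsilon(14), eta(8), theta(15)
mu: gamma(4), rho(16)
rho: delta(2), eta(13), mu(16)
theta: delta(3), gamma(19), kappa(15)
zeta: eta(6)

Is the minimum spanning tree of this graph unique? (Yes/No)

Sort edges by weight, then run Kruskal:
delta–rho (2): add — endpoints in different components.
delta–theta (3): add — endpoints in different components.
gamma–mu (4): add — endpoints in different components.
eta–zeta (6): add — endpoints in different components.
eta–kappa (8): add — endpoints in different components.
eta–rho (13): add — endpoints in different components.
epsilon–kappa (14): add — endpoints in different components.
kappa–theta (15): skip — theta and kappa already connected.
mu–rho (16): add — endpoints in different components.
Every non-tree edge has weight strictly greater than the heaviest edge on the tree path between its endpoints, so the MST is unique.

Yes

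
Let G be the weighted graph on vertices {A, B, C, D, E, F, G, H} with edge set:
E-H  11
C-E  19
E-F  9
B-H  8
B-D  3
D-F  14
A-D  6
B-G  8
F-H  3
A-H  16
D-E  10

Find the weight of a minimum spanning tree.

Prim's algorithm from A:
Step 1: cheapest edge leaving the tree is A-D (6); add D.
Step 2: cheapest edge leaving the tree is B-D (3); add B.
Step 3: cheapest edge leaving the tree is B-G (8); add G.
Step 4: cheapest edge leaving the tree is B-H (8); add H.
Step 5: cheapest edge leaving the tree is F-H (3); add F.
Step 6: cheapest edge leaving the tree is E-F (9); add E.
Step 7: cheapest edge leaving the tree is C-E (19); add C.
MST edges: A-D, B-D, B-G, B-H, F-H, E-F, C-E; total weight 6+3+8+8+3+9+19 = 56.

56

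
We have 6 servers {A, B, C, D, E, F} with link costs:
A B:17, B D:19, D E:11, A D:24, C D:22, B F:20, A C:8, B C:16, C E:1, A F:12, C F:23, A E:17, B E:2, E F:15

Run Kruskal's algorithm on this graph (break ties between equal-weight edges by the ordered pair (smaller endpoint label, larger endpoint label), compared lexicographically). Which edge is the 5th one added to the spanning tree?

Kruskal: consider edges lightest-first.
C E (1): add — endpoints in different components.
B E (2): add — endpoints in different components.
A C (8): add — endpoints in different components.
D E (11): add — endpoints in different components.
A F (12): add — endpoints in different components.
The 5th edge added is A F.

A-F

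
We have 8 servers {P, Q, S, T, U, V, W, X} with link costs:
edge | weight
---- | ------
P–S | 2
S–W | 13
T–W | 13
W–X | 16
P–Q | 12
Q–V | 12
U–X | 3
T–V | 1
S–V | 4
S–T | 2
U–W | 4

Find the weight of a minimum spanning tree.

37

Grow the tree from V using Prim:
Step 1: cheapest edge leaving the tree is T–V (1); add T.
Step 2: cheapest edge leaving the tree is S–T (2); add S.
Step 3: cheapest edge leaving the tree is P–S (2); add P.
Step 4: cheapest edge leaving the tree is P–Q (12); add Q.
Step 5: cheapest edge leaving the tree is S–W (13); add W.
Step 6: cheapest edge leaving the tree is U–W (4); add U.
Step 7: cheapest edge leaving the tree is U–X (3); add X.
MST edges: T–V, S–T, P–S, P–Q, S–W, U–W, U–X; total weight 1+2+2+12+13+4+3 = 37.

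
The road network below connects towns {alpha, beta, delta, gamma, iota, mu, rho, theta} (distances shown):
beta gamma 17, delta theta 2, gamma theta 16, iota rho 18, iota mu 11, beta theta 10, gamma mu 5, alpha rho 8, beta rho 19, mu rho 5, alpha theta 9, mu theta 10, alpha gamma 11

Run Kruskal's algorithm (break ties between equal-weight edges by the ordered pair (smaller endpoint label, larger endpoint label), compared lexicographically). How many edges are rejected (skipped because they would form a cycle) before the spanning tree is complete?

Sort edges by weight, then run Kruskal:
delta theta (2): add — endpoints in different components.
gamma mu (5): add — endpoints in different components.
mu rho (5): add — endpoints in different components.
alpha rho (8): add — endpoints in different components.
alpha theta (9): add — endpoints in different components.
beta theta (10): add — endpoints in different components.
mu theta (10): skip — mu and theta already connected.
alpha gamma (11): skip — alpha and gamma already connected.
iota mu (11): add — endpoints in different components.
Edges rejected before the tree was complete: 2.

2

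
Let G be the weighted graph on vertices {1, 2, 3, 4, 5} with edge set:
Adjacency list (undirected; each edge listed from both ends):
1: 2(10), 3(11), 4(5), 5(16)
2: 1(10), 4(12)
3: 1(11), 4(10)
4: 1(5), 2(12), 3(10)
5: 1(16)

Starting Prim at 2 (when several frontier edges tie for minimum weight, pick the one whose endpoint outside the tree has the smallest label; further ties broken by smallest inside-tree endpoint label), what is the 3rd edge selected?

Grow the tree from 2 using Prim:
Step 1: cheapest edge leaving the tree is 1-2 (10); add 1.
Step 2: cheapest edge leaving the tree is 1-4 (5); add 4.
Step 3: cheapest edge leaving the tree is 3-4 (10); add 3.
Step 4: cheapest edge leaving the tree is 1-5 (16); add 5.
The 3rd edge added is 3-4.

3-4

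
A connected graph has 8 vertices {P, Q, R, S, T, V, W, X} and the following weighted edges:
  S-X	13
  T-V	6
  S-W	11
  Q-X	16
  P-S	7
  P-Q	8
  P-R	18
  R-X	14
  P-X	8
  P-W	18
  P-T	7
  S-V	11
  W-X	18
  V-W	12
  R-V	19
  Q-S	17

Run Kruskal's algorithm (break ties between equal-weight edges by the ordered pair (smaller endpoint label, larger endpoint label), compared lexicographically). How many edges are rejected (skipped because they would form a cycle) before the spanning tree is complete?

Kruskal's algorithm — process edges by increasing weight (ties by edge label):
T-V (6): add — endpoints in different components.
P-S (7): add — endpoints in different components.
P-T (7): add — endpoints in different components.
P-Q (8): add — endpoints in different components.
P-X (8): add — endpoints in different components.
S-V (11): skip — S and V already connected.
S-W (11): add — endpoints in different components.
V-W (12): skip — V and W already connected.
S-X (13): skip — X and S already connected.
R-X (14): add — endpoints in different components.
Edges rejected before the tree was complete: 3.

3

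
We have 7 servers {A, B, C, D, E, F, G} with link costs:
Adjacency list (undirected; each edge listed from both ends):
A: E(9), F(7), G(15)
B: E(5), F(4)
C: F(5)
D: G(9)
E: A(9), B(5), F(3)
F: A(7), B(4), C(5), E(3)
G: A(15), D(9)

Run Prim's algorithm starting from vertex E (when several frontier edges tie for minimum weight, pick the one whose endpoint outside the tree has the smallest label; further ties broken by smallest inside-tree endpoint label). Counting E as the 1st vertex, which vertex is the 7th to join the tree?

Prim's algorithm from E:
Step 1: frontier [E F 3, B E 5, A E 9] → take E F (3); add F.
Step 2: frontier [B E 5, A E 9, B F 4, C F 5, A F 7] → take B F (4); add B.
Step 3: frontier [A E 9, C F 5, A F 7] → take C F (5); add C.
Step 4: frontier [A E 9, A F 7] → take A F (7); add A.
Step 5: frontier [A G 15] → take A G (15); add G.
Step 6: frontier [D G 9] → take D G (9); add D.
Vertex order: E, F, B, C, A, G, D. The 7th vertex is D.

D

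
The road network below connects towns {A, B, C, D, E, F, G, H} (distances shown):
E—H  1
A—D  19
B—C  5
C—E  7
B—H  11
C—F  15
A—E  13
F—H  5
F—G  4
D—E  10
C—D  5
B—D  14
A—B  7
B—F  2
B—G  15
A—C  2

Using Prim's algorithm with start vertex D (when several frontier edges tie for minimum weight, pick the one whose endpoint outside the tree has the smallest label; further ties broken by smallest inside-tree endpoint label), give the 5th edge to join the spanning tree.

F-G

Prim, starting at D.
Step 1: cheapest edge leaving the tree is C—D (5); add C.
Step 2: cheapest edge leaving the tree is A—C (2); add A.
Step 3: cheapest edge leaving the tree is B—C (5); add B.
Step 4: cheapest edge leaving the tree is B—F (2); add F.
Step 5: cheapest edge leaving the tree is F—G (4); add G.
Step 6: cheapest edge leaving the tree is F—H (5); add H.
Step 7: cheapest edge leaving the tree is E—H (1); add E.
The 5th edge added is F—G.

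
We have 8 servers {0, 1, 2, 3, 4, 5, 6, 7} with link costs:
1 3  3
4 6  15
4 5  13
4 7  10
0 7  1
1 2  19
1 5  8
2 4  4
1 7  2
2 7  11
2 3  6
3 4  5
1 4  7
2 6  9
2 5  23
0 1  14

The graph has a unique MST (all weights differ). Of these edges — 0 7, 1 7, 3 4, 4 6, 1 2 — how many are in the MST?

Kruskal: consider edges lightest-first.
0 7 (1): add — endpoints in different components.
1 7 (2): add — endpoints in different components.
1 3 (3): add — endpoints in different components.
2 4 (4): add — endpoints in different components.
3 4 (5): add — endpoints in different components.
2 3 (6): skip — 2 and 3 already connected.
1 4 (7): skip — 1 and 4 already connected.
1 5 (8): add — endpoints in different components.
2 6 (9): add — endpoints in different components.
MST edge set: {0 7, 1 7, 1 3, 2 4, 3 4, 1 5, 2 6}.
Of the listed edges, {0 7, 1 7, 3 4} are in the MST → 3.

3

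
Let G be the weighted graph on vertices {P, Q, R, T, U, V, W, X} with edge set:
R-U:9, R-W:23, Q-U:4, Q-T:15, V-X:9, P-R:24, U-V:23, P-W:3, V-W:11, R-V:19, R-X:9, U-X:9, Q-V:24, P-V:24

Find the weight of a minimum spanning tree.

60

Grow the tree from R using Prim:
Step 1: frontier [R-U 9, R-X 9, R-V 19, R-W 23, P-R 24] → take R-U (9); add U.
Step 2: frontier [R-X 9, R-V 19, R-W 23, P-R 24, Q-U 4, U-X 9, U-V 23] → take Q-U (4); add Q.
Step 3: frontier [Q-T 15, Q-V 24, R-X 9, R-V 19, R-W 23, P-R 24, U-X 9, U-V 23] → take R-X (9); add X.
Step 4: frontier [Q-T 15, Q-V 24, R-V 19, R-W 23, P-R 24, U-V 23, V-X 9] → take V-X (9); add V.
Step 5: frontier [Q-T 15, R-W 23, P-R 24, V-W 11, P-V 24] → take V-W (11); add W.
Step 6: frontier [Q-T 15, P-R 24, P-V 24, P-W 3] → take P-W (3); add P.
Step 7: frontier [Q-T 15] → take Q-T (15); add T.
MST edges: R-U, Q-U, R-X, V-X, V-W, P-W, Q-T; total weight 9+4+9+9+11+3+15 = 60.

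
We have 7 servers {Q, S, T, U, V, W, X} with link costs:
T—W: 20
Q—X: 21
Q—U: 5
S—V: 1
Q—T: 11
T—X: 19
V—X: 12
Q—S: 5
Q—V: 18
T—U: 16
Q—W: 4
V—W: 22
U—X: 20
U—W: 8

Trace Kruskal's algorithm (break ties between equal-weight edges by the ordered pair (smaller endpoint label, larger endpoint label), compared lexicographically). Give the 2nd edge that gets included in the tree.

Q-W

Kruskal: consider edges lightest-first.
S—V (1): add — endpoints in different components.
Q—W (4): add — endpoints in different components.
Q—S (5): add — endpoints in different components.
Q—U (5): add — endpoints in different components.
U—W (8): skip — W and U already connected.
Q—T (11): add — endpoints in different components.
V—X (12): add — endpoints in different components.
The 2nd edge added is Q—W.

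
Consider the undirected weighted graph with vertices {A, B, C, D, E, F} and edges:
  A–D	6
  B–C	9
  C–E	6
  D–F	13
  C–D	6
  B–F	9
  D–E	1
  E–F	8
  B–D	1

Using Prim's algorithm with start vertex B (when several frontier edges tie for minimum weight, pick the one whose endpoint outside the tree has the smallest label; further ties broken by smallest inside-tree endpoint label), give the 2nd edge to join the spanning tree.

Prim, starting at B.
Step 1: cheapest edge leaving the tree is B–D (1); add D.
Step 2: cheapest edge leaving the tree is D–E (1); add E.
Step 3: cheapest edge leaving the tree is A–D (6); add A.
Step 4: cheapest edge leaving the tree is C–D (6); add C.
Step 5: cheapest edge leaving the tree is E–F (8); add F.
The 2nd edge added is D–E.

D-E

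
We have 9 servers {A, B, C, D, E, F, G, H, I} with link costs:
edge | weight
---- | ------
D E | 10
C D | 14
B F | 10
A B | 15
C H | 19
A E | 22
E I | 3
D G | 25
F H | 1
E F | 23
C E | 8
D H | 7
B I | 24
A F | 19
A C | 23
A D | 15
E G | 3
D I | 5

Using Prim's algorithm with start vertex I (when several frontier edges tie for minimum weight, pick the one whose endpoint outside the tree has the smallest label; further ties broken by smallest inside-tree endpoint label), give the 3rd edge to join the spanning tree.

Prim, starting at I.
Step 1: cheapest edge leaving the tree is E I (3); add E.
Step 2: cheapest edge leaving the tree is E G (3); add G.
Step 3: cheapest edge leaving the tree is D I (5); add D.
Step 4: cheapest edge leaving the tree is D H (7); add H.
Step 5: cheapest edge leaving the tree is F H (1); add F.
Step 6: cheapest edge leaving the tree is C E (8); add C.
Step 7: cheapest edge leaving the tree is B F (10); add B.
Step 8: cheapest edge leaving the tree is A B (15); add A.
The 3rd edge added is D I.

D-I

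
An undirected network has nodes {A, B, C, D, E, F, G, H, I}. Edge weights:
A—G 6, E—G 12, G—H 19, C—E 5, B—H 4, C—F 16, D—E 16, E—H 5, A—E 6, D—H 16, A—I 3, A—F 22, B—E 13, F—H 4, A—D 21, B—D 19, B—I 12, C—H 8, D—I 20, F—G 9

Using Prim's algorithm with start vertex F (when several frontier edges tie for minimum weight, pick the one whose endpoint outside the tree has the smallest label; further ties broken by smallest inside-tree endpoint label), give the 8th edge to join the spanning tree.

D-E

Prim, starting at F.
Step 1: cheapest edge leaving the tree is F—H (4); add H.
Step 2: cheapest edge leaving the tree is B—H (4); add B.
Step 3: cheapest edge leaving the tree is E—H (5); add E.
Step 4: cheapest edge leaving the tree is C—E (5); add C.
Step 5: cheapest edge leaving the tree is A—E (6); add A.
Step 6: cheapest edge leaving the tree is A—I (3); add I.
Step 7: cheapest edge leaving the tree is A—G (6); add G.
Step 8: cheapest edge leaving the tree is D—E (16); add D.
The 8th edge added is D—E.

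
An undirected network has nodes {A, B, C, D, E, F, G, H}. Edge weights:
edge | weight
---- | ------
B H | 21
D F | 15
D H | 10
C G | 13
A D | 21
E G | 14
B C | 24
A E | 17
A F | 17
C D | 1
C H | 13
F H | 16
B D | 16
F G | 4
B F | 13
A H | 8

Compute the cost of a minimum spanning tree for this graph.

63

Grow the tree from H using Prim:
Step 1: cheapest edge leaving the tree is A H (8); add A.
Step 2: cheapest edge leaving the tree is D H (10); add D.
Step 3: cheapest edge leaving the tree is C D (1); add C.
Step 4: cheapest edge leaving the tree is C G (13); add G.
Step 5: cheapest edge leaving the tree is F G (4); add F.
Step 6: cheapest edge leaving the tree is B F (13); add B.
Step 7: cheapest edge leaving the tree is E G (14); add E.
MST edges: A H, D H, C D, C G, F G, B F, E G; total weight 8+10+1+13+4+13+14 = 63.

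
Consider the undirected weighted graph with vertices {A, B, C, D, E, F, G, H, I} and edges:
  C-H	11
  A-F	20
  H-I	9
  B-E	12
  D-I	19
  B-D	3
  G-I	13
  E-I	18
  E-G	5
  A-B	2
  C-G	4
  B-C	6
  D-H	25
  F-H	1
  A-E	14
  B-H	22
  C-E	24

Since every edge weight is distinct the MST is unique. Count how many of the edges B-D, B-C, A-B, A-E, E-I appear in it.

3

Kruskal: consider edges lightest-first.
F-H (1): add — endpoints in different components.
A-B (2): add — endpoints in different components.
B-D (3): add — endpoints in different components.
C-G (4): add — endpoints in different components.
E-G (5): add — endpoints in different components.
B-C (6): add — endpoints in different components.
H-I (9): add — endpoints in different components.
C-H (11): add — endpoints in different components.
MST edge set: {F-H, A-B, B-D, C-G, E-G, B-C, H-I, C-H}.
Of the listed edges, {B-D, B-C, A-B} are in the MST → 3.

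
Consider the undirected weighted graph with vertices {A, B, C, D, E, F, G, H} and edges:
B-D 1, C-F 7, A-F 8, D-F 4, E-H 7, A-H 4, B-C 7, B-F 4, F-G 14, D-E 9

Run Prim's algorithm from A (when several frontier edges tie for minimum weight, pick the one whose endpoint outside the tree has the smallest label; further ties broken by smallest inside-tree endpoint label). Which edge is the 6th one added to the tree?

B-C

Grow the tree from A using Prim:
Step 1: frontier [A-H 4, A-F 8] → take A-H (4); add H.
Step 2: frontier [A-F 8, E-H 7] → take E-H (7); add E.
Step 3: frontier [A-F 8, D-E 9] → take A-F (8); add F.
Step 4: frontier [D-E 9, B-F 4, D-F 4, C-F 7, F-G 14] → take B-F (4); add B.
Step 5: frontier [B-D 1, B-C 7, D-E 9, D-F 4, C-F 7, F-G 14] → take B-D (1); add D.
Step 6: frontier [B-C 7, C-F 7, F-G 14] → take B-C (7); add C.
Step 7: frontier [F-G 14] → take F-G (14); add G.
The 6th edge added is B-C.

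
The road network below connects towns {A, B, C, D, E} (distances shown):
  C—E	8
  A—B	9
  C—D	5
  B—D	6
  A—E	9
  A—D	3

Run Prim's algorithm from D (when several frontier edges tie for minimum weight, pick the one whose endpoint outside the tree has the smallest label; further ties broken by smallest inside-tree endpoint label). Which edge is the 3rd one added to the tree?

B-D

Prim's algorithm from D:
Step 1: cheapest edge leaving the tree is A—D (3); add A.
Step 2: cheapest edge leaving the tree is C—D (5); add C.
Step 3: cheapest edge leaving the tree is B—D (6); add B.
Step 4: cheapest edge leaving the tree is C—E (8); add E.
The 3rd edge added is B—D.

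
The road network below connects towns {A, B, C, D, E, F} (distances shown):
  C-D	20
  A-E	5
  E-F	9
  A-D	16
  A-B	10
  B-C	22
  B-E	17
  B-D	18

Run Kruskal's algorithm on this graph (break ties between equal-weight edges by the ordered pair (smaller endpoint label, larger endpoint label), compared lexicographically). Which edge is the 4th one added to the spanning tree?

A-D

Kruskal: consider edges lightest-first.
A-E (5): add — endpoints in different components.
E-F (9): add — endpoints in different components.
A-B (10): add — endpoints in different components.
A-D (16): add — endpoints in different components.
B-E (17): skip — B and E already connected.
B-D (18): skip — B and D already connected.
C-D (20): add — endpoints in different components.
The 4th edge added is A-D.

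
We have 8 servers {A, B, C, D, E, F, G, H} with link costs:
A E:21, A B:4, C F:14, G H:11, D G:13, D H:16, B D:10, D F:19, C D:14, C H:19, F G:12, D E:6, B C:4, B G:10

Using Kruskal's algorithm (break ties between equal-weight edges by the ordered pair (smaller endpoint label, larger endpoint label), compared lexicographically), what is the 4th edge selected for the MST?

B-D

Sort edges by weight, then run Kruskal:
A B (4): add — endpoints in different components.
B C (4): add — endpoints in different components.
D E (6): add — endpoints in different components.
B D (10): add — endpoints in different components.
B G (10): add — endpoints in different components.
G H (11): add — endpoints in different components.
F G (12): add — endpoints in different components.
The 4th edge added is B D.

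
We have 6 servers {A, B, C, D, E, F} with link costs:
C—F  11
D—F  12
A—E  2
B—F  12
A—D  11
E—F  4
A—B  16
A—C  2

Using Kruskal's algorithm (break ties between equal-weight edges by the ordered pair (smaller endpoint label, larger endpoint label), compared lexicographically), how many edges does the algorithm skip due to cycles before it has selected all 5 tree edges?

Sort edges by weight, then run Kruskal:
A—C (2): add. Components now {A,C} {B} {D} {E} {F}
A—E (2): add. Components now {A,C,E} {B} {D} {F}
E—F (4): add. Components now {A,C,E,F} {B} {D}
A—D (11): add. Components now {A,C,D,E,F} {B}
C—F (11): skip — C and F already connected.
B—F (12): add. Components now {A,B,C,D,E,F}
Edges rejected before the tree was complete: 1.

1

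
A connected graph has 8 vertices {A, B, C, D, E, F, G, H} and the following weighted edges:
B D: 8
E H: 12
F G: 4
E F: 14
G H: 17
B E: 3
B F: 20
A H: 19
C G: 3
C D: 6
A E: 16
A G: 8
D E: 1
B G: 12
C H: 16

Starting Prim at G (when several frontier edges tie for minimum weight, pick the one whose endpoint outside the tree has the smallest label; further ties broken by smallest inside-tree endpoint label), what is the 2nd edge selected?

Grow the tree from G using Prim:
Step 1: cheapest edge leaving the tree is C G (3); add C.
Step 2: cheapest edge leaving the tree is F G (4); add F.
Step 3: cheapest edge leaving the tree is C D (6); add D.
Step 4: cheapest edge leaving the tree is D E (1); add E.
Step 5: cheapest edge leaving the tree is B E (3); add B.
Step 6: cheapest edge leaving the tree is A G (8); add A.
Step 7: cheapest edge leaving the tree is E H (12); add H.
The 2nd edge added is F G.

F-G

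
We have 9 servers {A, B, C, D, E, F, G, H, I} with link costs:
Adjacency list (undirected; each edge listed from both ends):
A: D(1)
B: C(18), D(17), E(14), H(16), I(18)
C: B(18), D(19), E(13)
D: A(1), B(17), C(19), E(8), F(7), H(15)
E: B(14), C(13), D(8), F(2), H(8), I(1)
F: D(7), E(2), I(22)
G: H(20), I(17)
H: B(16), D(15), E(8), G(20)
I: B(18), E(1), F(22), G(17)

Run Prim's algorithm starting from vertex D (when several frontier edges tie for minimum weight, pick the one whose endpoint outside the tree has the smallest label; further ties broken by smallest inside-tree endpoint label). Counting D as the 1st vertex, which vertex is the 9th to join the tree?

Prim, starting at D.
Step 1: cheapest edge leaving the tree is A D (1); add A.
Step 2: cheapest edge leaving the tree is D F (7); add F.
Step 3: cheapest edge leaving the tree is E F (2); add E.
Step 4: cheapest edge leaving the tree is E I (1); add I.
Step 5: cheapest edge leaving the tree is E H (8); add H.
Step 6: cheapest edge leaving the tree is C E (13); add C.
Step 7: cheapest edge leaving the tree is B E (14); add B.
Step 8: cheapest edge leaving the tree is G I (17); add G.
Vertex order: D, A, F, E, I, H, C, B, G. The 9th vertex is G.

G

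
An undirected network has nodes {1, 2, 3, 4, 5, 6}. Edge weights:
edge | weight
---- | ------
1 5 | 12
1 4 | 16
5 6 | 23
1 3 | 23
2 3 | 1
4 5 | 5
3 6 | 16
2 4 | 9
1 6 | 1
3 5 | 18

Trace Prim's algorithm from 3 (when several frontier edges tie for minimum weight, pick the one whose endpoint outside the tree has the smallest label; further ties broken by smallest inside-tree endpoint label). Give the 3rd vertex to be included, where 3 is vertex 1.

Prim's algorithm from 3:
Step 1: cheapest edge leaving the tree is 2 3 (1); add 2.
Step 2: cheapest edge leaving the tree is 2 4 (9); add 4.
Step 3: cheapest edge leaving the tree is 4 5 (5); add 5.
Step 4: cheapest edge leaving the tree is 1 5 (12); add 1.
Step 5: cheapest edge leaving the tree is 1 6 (1); add 6.
Vertex order: 3, 2, 4, 5, 1, 6. The 3rd vertex is 4.

4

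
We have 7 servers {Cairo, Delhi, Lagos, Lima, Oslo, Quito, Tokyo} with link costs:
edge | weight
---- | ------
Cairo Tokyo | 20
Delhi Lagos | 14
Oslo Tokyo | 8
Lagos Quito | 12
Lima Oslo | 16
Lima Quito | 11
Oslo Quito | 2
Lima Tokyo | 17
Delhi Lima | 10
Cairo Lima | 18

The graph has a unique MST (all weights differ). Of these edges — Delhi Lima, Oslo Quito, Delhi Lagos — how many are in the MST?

Kruskal: consider edges lightest-first.
Oslo Quito (2): add — endpoints in different components.
Oslo Tokyo (8): add — endpoints in different components.
Delhi Lima (10): add — endpoints in different components.
Lima Quito (11): add — endpoints in different components.
Lagos Quito (12): add — endpoints in different components.
Delhi Lagos (14): skip — Delhi and Lagos already connected.
Lima Oslo (16): skip — Oslo and Lima already connected.
Lima Tokyo (17): skip — Tokyo and Lima already connected.
Cairo Lima (18): add — endpoints in different components.
MST edge set: {Oslo Quito, Oslo Tokyo, Delhi Lima, Lima Quito, Lagos Quito, Cairo Lima}.
Of the listed edges, {Delhi Lima, Oslo Quito} are in the MST → 2.

2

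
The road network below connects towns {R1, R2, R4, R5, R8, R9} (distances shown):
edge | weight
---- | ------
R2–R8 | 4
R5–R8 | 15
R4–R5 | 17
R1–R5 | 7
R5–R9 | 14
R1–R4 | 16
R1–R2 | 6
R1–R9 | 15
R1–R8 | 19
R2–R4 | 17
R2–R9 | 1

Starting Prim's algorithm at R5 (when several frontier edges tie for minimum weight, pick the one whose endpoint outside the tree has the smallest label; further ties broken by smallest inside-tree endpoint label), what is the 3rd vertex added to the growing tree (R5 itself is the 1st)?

Prim, starting at R5.
Step 1: cheapest edge leaving the tree is R1–R5 (7); add R1.
Step 2: cheapest edge leaving the tree is R1–R2 (6); add R2.
Step 3: cheapest edge leaving the tree is R2–R9 (1); add R9.
Step 4: cheapest edge leaving the tree is R2–R8 (4); add R8.
Step 5: cheapest edge leaving the tree is R1–R4 (16); add R4.
Vertex order: R5, R1, R2, R9, R8, R4. The 3rd vertex is R2.

R2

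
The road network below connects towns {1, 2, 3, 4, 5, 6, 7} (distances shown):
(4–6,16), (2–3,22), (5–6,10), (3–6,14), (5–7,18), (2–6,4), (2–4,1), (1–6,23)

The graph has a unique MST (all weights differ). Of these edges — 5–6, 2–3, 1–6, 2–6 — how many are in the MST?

Kruskal: consider edges lightest-first.
2–4 (1): add — endpoints in different components.
2–6 (4): add — endpoints in different components.
5–6 (10): add — endpoints in different components.
3–6 (14): add — endpoints in different components.
4–6 (16): skip — 4 and 6 already connected.
5–7 (18): add — endpoints in different components.
2–3 (22): skip — 2 and 3 already connected.
1–6 (23): add — endpoints in different components.
MST edge set: {2–4, 2–6, 5–6, 3–6, 5–7, 1–6}.
Of the listed edges, {5–6, 1–6, 2–6} are in the MST → 3.

3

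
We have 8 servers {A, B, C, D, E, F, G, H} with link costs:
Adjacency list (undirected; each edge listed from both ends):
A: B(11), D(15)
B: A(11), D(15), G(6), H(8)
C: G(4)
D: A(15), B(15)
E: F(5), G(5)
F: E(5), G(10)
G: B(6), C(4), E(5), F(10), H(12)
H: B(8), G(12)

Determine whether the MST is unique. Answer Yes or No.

Kruskal's algorithm — process edges by increasing weight (ties by edge label):
C-G (4): add — endpoints in different components.
E-F (5): add — endpoints in different components.
E-G (5): add — endpoints in different components.
B-G (6): add — endpoints in different components.
B-H (8): add — endpoints in different components.
F-G (10): skip — F and G already connected.
A-B (11): add — endpoints in different components.
G-H (12): skip — G and H already connected.
A-D (15): add — endpoints in different components.
Non-tree edge B-D has weight 15, equal to the heaviest edge on its tree cycle — swapping gives another MST of the same weight. Not unique.

No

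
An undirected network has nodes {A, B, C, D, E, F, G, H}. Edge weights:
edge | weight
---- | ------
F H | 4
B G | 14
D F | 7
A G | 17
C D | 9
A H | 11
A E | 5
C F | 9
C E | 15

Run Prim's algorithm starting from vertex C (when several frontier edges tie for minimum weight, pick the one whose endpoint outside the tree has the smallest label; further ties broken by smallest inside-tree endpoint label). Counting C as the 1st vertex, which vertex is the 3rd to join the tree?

F

Prim, starting at C.
Step 1: frontier [C D 9, C F 9, C E 15] → take C D (9); add D.
Step 2: frontier [C F 9, C E 15, D F 7] → take D F (7); add F.
Step 3: frontier [C E 15, F H 4] → take F H (4); add H.
Step 4: frontier [C E 15, A H 11] → take A H (11); add A.
Step 5: frontier [A E 5, A G 17, C E 15] → take A E (5); add E.
Step 6: frontier [A G 17] → take A G (17); add G.
Step 7: frontier [B G 14] → take B G (14); add B.
Vertex order: C, D, F, H, A, E, G, B. The 3rd vertex is F.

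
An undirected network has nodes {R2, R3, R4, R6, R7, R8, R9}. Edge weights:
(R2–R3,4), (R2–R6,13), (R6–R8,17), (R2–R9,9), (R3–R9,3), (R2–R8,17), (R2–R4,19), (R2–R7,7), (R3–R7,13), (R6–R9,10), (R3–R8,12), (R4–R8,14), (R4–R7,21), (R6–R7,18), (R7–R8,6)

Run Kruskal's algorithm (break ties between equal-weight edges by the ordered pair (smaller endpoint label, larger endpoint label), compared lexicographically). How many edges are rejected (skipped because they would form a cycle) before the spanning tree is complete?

Sort edges by weight, then run Kruskal:
R3–R9 (3): add — endpoints in different components.
R2–R3 (4): add — endpoints in different components.
R7–R8 (6): add — endpoints in different components.
R2–R7 (7): add — endpoints in different components.
R2–R9 (9): skip — R2 and R9 already connected.
R6–R9 (10): add — endpoints in different components.
R3–R8 (12): skip — R3 and R8 already connected.
R2–R6 (13): skip — R2 and R6 already connected.
R3–R7 (13): skip — R3 and R7 already connected.
R4–R8 (14): add — endpoints in different components.
Edges rejected before the tree was complete: 4.

4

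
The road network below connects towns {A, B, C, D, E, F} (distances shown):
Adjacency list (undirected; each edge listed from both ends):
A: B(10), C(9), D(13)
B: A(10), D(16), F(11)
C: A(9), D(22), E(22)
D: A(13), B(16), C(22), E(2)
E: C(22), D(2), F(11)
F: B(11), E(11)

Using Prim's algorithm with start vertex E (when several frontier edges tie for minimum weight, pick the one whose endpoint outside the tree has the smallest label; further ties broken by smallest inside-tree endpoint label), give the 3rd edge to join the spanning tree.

B-F

Prim's algorithm from E:
Step 1: cheapest edge leaving the tree is D-E (2); add D.
Step 2: cheapest edge leaving the tree is E-F (11); add F.
Step 3: cheapest edge leaving the tree is B-F (11); add B.
Step 4: cheapest edge leaving the tree is A-B (10); add A.
Step 5: cheapest edge leaving the tree is A-C (9); add C.
The 3rd edge added is B-F.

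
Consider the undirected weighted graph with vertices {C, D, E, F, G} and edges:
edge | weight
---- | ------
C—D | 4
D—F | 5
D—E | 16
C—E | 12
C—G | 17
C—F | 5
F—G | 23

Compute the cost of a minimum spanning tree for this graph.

Sort edges by weight, then run Kruskal:
C—D (4): add. Components now {C,D} {E} {F} {G}
C—F (5): add. Components now {C,D,F} {E} {G}
D—F (5): skip — D and F already connected.
C—E (12): add. Components now {C,D,E,F} {G}
D—E (16): skip — D and E already connected.
C—G (17): add. Components now {C,D,E,F,G}
MST edges: C—D, C—F, C—E, C—G; total weight 4+5+12+17 = 38.

38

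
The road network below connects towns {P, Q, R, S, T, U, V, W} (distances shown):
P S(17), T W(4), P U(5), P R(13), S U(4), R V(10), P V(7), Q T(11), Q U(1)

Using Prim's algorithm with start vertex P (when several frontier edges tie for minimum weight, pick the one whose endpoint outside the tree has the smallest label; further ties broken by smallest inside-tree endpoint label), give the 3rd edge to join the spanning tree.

Prim's algorithm from P:
Step 1: cheapest edge leaving the tree is P U (5); add U.
Step 2: cheapest edge leaving the tree is Q U (1); add Q.
Step 3: cheapest edge leaving the tree is S U (4); add S.
Step 4: cheapest edge leaving the tree is P V (7); add V.
Step 5: cheapest edge leaving the tree is R V (10); add R.
Step 6: cheapest edge leaving the tree is Q T (11); add T.
Step 7: cheapest edge leaving the tree is T W (4); add W.
The 3rd edge added is S U.

S-U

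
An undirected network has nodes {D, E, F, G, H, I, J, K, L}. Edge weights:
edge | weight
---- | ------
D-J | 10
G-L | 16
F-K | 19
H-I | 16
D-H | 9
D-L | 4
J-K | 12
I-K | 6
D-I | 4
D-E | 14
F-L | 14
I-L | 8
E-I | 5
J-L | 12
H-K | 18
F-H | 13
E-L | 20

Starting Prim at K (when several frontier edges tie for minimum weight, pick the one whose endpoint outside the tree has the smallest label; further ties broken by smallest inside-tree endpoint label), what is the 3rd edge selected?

Prim's algorithm from K:
Step 1: cheapest edge leaving the tree is I-K (6); add I.
Step 2: cheapest edge leaving the tree is D-I (4); add D.
Step 3: cheapest edge leaving the tree is D-L (4); add L.
Step 4: cheapest edge leaving the tree is E-I (5); add E.
Step 5: cheapest edge leaving the tree is D-H (9); add H.
Step 6: cheapest edge leaving the tree is D-J (10); add J.
Step 7: cheapest edge leaving the tree is F-H (13); add F.
Step 8: cheapest edge leaving the tree is G-L (16); add G.
The 3rd edge added is D-L.

D-L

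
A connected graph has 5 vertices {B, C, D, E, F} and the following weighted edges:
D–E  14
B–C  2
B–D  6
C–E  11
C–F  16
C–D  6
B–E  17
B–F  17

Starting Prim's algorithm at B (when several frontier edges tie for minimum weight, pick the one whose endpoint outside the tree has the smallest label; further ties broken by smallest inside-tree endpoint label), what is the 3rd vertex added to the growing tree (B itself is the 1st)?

D

Prim's algorithm from B:
Step 1: frontier [B–C 2, B–D 6, B–E 17, B–F 17] → take B–C (2); add C.
Step 2: frontier [B–D 6, B–E 17, B–F 17, C–D 6, C–E 11, C–F 16] → take B–D (6); add D.
Step 3: frontier [B–E 17, B–F 17, C–E 11, C–F 16, D–E 14] → take C–E (11); add E.
Step 4: frontier [B–F 17, C–F 16] → take C–F (16); add F.
Vertex order: B, C, D, E, F. The 3rd vertex is D.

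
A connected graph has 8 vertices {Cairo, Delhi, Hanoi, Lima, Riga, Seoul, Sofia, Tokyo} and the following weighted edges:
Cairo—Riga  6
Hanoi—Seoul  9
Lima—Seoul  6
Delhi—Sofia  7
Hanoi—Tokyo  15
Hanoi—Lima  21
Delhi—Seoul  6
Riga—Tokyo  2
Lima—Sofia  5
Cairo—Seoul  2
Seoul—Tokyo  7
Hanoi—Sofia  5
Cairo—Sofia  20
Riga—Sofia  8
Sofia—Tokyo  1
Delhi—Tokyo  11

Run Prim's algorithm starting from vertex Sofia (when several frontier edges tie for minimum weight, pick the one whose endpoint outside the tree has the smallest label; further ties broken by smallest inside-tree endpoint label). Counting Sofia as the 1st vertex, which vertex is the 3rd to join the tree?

Grow the tree from Sofia using Prim:
Step 1: cheapest edge leaving the tree is Sofia—Tokyo (1); add Tokyo.
Step 2: cheapest edge leaving the tree is Riga—Tokyo (2); add Riga.
Step 3: cheapest edge leaving the tree is Hanoi—Sofia (5); add Hanoi.
Step 4: cheapest edge leaving the tree is Lima—Sofia (5); add Lima.
Step 5: cheapest edge leaving the tree is Cairo—Riga (6); add Cairo.
Step 6: cheapest edge leaving the tree is Cairo—Seoul (2); add Seoul.
Step 7: cheapest edge leaving the tree is Delhi—Seoul (6); add Delhi.
Vertex order: Sofia, Tokyo, Riga, Hanoi, Lima, Cairo, Seoul, Delhi. The 3rd vertex is Riga.

Riga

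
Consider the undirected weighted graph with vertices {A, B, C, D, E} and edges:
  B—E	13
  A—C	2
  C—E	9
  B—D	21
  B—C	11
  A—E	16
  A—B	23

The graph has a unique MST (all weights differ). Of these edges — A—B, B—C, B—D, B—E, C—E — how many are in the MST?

3

Sort edges by weight, then run Kruskal:
A—C (2): add — endpoints in different components.
C—E (9): add — endpoints in different components.
B—C (11): add — endpoints in different components.
B—E (13): skip — B and E already connected.
A—E (16): skip — A and E already connected.
B—D (21): add — endpoints in different components.
MST edge set: {A—C, C—E, B—C, B—D}.
Of the listed edges, {B—C, B—D, C—E} are in the MST → 3.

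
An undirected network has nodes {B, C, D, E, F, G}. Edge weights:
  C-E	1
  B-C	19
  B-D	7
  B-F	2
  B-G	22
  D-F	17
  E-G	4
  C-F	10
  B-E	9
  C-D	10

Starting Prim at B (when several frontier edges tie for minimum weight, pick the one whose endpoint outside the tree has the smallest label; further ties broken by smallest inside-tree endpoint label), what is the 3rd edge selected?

B-E

Grow the tree from B using Prim:
Step 1: cheapest edge leaving the tree is B-F (2); add F.
Step 2: cheapest edge leaving the tree is B-D (7); add D.
Step 3: cheapest edge leaving the tree is B-E (9); add E.
Step 4: cheapest edge leaving the tree is C-E (1); add C.
Step 5: cheapest edge leaving the tree is E-G (4); add G.
The 3rd edge added is B-E.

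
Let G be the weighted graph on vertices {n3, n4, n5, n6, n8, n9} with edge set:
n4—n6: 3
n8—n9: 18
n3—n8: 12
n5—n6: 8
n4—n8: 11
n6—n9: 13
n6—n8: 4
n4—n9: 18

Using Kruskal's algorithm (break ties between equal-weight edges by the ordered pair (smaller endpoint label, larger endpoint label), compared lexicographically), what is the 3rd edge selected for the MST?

Kruskal's algorithm — process edges by increasing weight (ties by edge label):
n4—n6 (3): add. Components now {n8} {n4,n6} {n9} {n5} {n3}
n6—n8 (4): add. Components now {n4,n6,n8} {n9} {n5} {n3}
n5—n6 (8): add. Components now {n4,n5,n6,n8} {n9} {n3}
n4—n8 (11): skip — n8 and n4 already connected.
n3—n8 (12): add. Components now {n3,n4,n5,n6,n8} {n9}
n6—n9 (13): add. Components now {n3,n4,n5,n6,n8,n9}
The 3rd edge added is n5—n6.

n5-n6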